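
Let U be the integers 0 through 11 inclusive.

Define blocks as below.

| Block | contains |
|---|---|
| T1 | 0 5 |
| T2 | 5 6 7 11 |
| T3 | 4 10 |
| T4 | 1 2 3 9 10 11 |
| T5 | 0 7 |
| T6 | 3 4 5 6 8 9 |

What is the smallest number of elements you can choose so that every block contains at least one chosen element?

H = {5, 7, 10} meets every block (each contains at least one member of H), and |H| = 3.
No choice of 2 elements meets every block, so 3 is the minimum.

3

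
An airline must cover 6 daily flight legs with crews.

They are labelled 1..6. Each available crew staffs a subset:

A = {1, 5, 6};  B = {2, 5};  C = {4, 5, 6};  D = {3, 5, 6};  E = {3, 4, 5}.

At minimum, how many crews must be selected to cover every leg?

3

Take {A, B, E}. Their union is {1, 2, 3, 4, 5, 6}, which is all 6 legs.
Only A contains 1, so A is forced; the remaining 3 legs need at least 2 more crews (each remaining crew adds at most 2) — so at least 3 crews are needed, and 3 is optimal.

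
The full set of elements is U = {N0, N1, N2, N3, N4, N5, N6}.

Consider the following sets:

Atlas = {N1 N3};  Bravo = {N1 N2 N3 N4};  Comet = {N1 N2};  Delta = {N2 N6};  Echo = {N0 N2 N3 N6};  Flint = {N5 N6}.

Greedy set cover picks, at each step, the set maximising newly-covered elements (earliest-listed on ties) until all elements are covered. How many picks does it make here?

3

Greedy: pick Bravo (covers 4 new) → pick Echo (covers 2 new) → pick Flint (covers 1 new). Total picks: 3.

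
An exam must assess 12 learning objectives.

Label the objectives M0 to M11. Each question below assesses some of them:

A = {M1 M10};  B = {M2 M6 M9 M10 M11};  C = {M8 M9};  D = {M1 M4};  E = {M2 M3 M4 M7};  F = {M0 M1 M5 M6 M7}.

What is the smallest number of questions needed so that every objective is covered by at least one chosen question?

4

B and C and E and F together: B ∪ C ∪ E ∪ F = {M0, M1, M2, M3, M4, M5, M6, M7, M8, M9, M10, M11} — every objective is covered.
No 3 of the 6 questions cover everything (all 20 combinations miss at least one objective), so 4 is optimal.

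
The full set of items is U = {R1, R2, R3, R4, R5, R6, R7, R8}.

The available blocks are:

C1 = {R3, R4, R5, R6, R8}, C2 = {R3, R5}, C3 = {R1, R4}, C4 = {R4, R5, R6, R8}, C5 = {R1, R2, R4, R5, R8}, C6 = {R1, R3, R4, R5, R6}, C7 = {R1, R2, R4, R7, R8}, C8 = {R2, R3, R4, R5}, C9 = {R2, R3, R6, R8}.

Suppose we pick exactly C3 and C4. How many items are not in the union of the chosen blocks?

Union of C3, C4 = {R1, R4, R5, R6, R8}.
Not covered: R2, R3, R7 — 3 items.

3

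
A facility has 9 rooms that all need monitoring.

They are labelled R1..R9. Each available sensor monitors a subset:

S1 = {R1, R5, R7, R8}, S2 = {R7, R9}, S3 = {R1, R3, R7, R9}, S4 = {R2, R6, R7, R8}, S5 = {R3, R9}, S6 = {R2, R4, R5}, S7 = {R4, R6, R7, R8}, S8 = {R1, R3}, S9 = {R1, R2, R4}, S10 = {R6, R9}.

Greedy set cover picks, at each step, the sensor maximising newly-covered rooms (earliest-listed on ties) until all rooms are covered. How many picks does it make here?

Greedy: pick S1 (covers 4 new) → pick S3 (covers 2 new) → pick S4 (covers 2 new) → pick S6 (covers 1 new). Total picks: 4.
(The true minimum cover uses only 3 sensors, so greedy is not optimal here.)

4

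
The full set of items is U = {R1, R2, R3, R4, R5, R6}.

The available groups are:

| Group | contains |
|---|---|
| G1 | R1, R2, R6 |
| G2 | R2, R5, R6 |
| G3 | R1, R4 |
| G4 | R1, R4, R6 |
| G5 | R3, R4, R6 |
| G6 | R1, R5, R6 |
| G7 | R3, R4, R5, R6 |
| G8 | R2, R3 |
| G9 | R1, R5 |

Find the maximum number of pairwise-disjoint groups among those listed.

G3, G8 are pairwise disjoint (G3={R1,R4}; G8={R2,R3}).
Every remaining group overlaps one of these, and no 3 of the listed groups are pairwise disjoint, so 2 is the maximum.

2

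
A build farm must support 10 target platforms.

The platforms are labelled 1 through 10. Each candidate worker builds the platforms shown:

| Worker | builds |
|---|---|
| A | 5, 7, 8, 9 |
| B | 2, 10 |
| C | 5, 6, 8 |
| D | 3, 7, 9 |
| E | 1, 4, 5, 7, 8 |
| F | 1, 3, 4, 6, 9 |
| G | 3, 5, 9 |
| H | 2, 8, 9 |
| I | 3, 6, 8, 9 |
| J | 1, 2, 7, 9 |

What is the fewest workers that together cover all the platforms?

3

Take {B, E, F}. Their union is {1, 2, 3, 4, 5, 6, 7, 8, 9, 10}, which is all 10 platforms.
Only B contains 10, so B is forced; the remaining 8 platforms need at least 2 more workers (each remaining worker adds at most 5) — so at least 3 workers are needed, and 3 is optimal.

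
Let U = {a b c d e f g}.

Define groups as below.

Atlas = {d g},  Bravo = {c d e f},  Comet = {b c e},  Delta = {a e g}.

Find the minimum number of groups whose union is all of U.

3

Take {Bravo, Comet, Delta}. Their union is {a, b, c, d, e, f, g}, which is all 7 points.
Only Delta contains a, so Delta is forced; the remaining 4 points need at least 2 more groups (each remaining group adds at most 3) — so at least 3 groups are needed, and 3 is optimal.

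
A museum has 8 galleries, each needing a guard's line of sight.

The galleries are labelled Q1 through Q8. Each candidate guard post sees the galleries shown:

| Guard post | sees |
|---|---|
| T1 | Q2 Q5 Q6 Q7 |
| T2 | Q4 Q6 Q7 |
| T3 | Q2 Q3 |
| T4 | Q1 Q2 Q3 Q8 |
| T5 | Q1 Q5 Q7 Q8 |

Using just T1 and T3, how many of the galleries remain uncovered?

3

Union of T1, T3 = {Q2, Q3, Q5, Q6, Q7}.
Not covered: Q1, Q4, Q8 — 3 galleries.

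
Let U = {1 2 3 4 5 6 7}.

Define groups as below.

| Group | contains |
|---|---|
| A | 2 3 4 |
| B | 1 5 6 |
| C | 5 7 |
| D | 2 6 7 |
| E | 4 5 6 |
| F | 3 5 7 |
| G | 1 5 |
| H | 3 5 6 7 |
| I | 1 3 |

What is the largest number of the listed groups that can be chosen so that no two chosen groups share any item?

2

C, I are pairwise disjoint (C={5,7}; I={1,3}).
Every remaining group overlaps one of these, and no 3 of the listed groups are pairwise disjoint, so 2 is the maximum.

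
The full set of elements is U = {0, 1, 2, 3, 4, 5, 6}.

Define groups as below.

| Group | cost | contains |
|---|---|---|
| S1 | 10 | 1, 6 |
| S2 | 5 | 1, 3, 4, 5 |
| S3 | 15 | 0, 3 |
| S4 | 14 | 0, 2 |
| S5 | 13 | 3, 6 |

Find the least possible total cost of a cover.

29

S1, S2, S4 together cover every element (S1 ∪ S2 ∪ S4 = {0, 1, 2, 3, 4, 5, 6}); total cost 10 + 5 + 14 = 29.
No covering selection has total cost below 29.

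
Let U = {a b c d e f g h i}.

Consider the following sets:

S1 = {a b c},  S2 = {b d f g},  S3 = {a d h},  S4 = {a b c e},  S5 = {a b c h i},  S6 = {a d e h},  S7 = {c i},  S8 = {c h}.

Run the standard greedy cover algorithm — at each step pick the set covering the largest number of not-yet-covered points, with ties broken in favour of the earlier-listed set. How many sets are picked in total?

3

Greedy: pick S5 (covers 5 new) → pick S2 (covers 3 new) → pick S4 (covers 1 new). Total picks: 3.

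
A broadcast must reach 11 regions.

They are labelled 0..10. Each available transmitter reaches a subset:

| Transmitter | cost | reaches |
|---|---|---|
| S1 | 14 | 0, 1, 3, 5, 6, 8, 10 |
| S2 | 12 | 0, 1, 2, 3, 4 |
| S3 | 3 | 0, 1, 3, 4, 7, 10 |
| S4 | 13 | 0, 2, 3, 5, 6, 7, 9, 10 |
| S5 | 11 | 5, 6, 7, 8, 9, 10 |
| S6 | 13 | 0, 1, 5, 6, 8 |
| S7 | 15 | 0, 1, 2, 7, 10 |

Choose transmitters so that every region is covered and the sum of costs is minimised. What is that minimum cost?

S2, S5 together cover every region (S2 ∪ S5 = {0, 1, 2, 3, 4, 5, 6, 7, 8, 9, 10}); total cost 12 + 11 = 23.
The greedy pick S3, S5, S2 costs 26; no covering selection beats 23.

23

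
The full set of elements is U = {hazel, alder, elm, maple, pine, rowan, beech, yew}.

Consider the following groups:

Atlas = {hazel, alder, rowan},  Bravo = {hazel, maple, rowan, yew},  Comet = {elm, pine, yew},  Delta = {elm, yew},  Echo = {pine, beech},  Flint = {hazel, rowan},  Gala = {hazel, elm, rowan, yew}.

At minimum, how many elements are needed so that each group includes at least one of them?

3

Take H = {hazel, beech, yew}. Each listed group contains at least one of these, so H is a hitting set of size 3.
The groups Atlas, Delta, Echo are pairwise disjoint, so any hitting set needs a separate element for each — at least 3. Hence 3 is optimal.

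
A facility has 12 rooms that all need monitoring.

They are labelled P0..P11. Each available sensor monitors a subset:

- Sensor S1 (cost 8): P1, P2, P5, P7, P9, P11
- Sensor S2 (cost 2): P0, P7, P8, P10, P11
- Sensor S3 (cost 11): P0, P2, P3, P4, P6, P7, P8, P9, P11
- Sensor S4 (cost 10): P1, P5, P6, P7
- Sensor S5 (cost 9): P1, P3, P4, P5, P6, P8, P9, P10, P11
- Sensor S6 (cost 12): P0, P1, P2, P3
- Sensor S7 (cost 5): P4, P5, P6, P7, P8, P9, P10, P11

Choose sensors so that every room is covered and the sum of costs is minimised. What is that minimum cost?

S6, S7 together cover every room (S6 ∪ S7 = {P0, P1, P2, P3, P4, P5, P6, P7, P8, P9, P10, P11}); total cost 12 + 5 = 17.
The greedy pick S2, S7, S1, S5 costs 24; no covering selection beats 17.

17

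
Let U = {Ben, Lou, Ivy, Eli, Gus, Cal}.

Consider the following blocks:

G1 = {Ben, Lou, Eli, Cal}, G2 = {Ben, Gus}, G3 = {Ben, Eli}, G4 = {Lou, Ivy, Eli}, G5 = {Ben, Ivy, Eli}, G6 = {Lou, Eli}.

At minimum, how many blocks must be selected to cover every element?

3

G1, G2, and G5 cover everything between them: the union {Ben, Lou, Ivy, Eli, Gus, Cal} is all of U.
Only G2 contains Gus, so G2 is forced; the remaining 4 elements need at least 2 more blocks (each remaining block adds at most 3) — so at least 3 blocks are needed, and 3 is optimal.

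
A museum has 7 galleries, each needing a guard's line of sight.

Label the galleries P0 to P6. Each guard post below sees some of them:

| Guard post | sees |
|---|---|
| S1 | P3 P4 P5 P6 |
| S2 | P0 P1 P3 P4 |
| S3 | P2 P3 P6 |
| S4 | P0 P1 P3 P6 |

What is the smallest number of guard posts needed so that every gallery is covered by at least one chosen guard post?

3

Take {S1, S2, S3}. Their union is {P0, P1, P2, P3, P4, P5, P6}, which is all 7 galleries.
Only S3 contains P2, so S3 is forced; the remaining 4 galleries need at least 2 more guard posts (each remaining guard post adds at most 3) — so at least 3 guard posts are needed, and 3 is optimal.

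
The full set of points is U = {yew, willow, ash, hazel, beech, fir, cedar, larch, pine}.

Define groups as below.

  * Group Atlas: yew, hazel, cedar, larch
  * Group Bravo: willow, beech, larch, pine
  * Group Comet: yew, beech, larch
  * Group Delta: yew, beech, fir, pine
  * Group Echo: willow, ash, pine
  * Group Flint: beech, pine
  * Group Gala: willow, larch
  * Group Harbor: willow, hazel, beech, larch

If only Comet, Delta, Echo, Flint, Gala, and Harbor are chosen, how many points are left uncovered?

1

Union of Comet, Delta, Echo, Flint, Gala, Harbor = {yew, willow, ash, hazel, beech, fir, larch, pine}.
Not covered: cedar — 1 point.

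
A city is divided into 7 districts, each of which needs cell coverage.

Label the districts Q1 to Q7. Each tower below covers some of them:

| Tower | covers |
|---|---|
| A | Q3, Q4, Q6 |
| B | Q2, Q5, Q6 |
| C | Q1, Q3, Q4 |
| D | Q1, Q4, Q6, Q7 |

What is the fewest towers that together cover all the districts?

3

A and B and D together: A ∪ B ∪ D = {Q1, Q2, Q3, Q4, Q5, Q6, Q7} — every district is covered.
Only B contains Q2, so B is forced; the remaining 4 districts need at least 2 more towers (each remaining tower adds at most 3) — so at least 3 towers are needed, and 3 is optimal.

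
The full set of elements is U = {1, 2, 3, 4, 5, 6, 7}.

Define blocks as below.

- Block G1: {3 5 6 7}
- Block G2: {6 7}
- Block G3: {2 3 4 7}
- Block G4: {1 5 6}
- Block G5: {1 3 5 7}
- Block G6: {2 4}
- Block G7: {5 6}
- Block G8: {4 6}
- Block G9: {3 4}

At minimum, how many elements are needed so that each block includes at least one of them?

3

Take H = {4, 5, 6}. Each listed block contains at least one of these, so H is a hitting set of size 3.
No choice of 2 elements meets every block, so 3 is the minimum.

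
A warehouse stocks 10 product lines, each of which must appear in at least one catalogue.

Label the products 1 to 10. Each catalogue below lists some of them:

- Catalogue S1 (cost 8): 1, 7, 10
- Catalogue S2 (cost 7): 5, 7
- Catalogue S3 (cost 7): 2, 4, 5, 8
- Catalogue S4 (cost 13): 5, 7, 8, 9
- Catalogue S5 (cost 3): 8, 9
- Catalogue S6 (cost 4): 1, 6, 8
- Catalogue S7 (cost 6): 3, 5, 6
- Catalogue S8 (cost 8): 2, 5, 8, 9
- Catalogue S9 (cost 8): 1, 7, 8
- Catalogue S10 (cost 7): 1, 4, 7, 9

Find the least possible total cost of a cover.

S1, S3, S5, S7 together cover every product (S1 ∪ S3 ∪ S5 ∪ S7 = {1, 2, 3, 4, 5, 6, 7, 8, 9, 10}); total cost 8 + 7 + 3 + 6 = 24.
The greedy pick S6, S3, S5, S1, S7 costs 28; no covering selection beats 24.

24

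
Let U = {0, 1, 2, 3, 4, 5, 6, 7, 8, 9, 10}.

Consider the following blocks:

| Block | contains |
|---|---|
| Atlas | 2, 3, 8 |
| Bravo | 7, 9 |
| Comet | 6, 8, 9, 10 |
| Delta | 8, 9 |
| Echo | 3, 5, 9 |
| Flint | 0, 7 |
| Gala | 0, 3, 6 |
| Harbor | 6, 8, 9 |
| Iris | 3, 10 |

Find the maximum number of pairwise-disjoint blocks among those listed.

3

Delta, Flint, Iris are pairwise disjoint (Delta={8,9}; Flint={0,7}; Iris={3,10}).
Every remaining block overlaps one of these, and no 4 of the listed blocks are pairwise disjoint, so 3 is the maximum.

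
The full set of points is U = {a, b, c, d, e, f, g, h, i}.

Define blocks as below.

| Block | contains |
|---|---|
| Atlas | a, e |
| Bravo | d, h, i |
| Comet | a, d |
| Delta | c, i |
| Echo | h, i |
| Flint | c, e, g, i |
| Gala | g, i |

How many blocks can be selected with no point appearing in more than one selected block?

Comet, Flint are pairwise disjoint (Comet={a,d}; Flint={c,e,g,i}).
Every remaining block overlaps one of these, and no 3 of the listed blocks are pairwise disjoint, so 2 is the maximum.

2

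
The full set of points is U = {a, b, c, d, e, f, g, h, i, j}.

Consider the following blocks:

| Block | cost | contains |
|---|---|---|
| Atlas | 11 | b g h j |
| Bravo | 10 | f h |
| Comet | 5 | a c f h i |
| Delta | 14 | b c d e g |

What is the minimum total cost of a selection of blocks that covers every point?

30

Atlas, Comet, Delta together cover every point (Atlas ∪ Comet ∪ Delta = {a, b, c, d, e, f, g, h, i, j}); total cost 11 + 5 + 14 = 30.
No covering selection has total cost below 30.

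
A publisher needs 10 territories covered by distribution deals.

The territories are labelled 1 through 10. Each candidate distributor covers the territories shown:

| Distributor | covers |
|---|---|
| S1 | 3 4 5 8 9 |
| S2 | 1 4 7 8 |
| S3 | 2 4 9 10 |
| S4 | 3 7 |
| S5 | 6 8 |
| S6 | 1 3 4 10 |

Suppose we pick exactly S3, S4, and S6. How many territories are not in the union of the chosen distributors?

3

Union of S3, S4, S6 = {1, 2, 3, 4, 7, 9, 10}.
Not covered: 5, 6, 8 — 3 territories.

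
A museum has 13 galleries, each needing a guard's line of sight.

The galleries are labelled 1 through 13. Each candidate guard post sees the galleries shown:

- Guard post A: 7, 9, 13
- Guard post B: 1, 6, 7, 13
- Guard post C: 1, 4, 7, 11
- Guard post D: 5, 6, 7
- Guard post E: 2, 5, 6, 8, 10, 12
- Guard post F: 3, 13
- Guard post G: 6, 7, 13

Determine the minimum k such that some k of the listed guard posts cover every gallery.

4

Take {A, C, E, F}. Their union is {1, 2, 3, 4, 5, 6, 7, 8, 9, 10, 11, 12, 13}, which is all 13 galleries.
No 3 of the 7 guard posts cover everything (all 35 combinations miss at least one gallery), so 4 is optimal.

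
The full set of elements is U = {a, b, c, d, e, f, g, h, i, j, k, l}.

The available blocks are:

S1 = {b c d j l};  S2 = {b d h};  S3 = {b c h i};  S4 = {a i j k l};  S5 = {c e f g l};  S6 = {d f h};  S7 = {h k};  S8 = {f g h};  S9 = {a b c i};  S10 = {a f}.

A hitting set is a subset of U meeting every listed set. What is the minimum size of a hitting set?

Take T = {a, h, l}. Each listed block contains at least one of these, so T is a hitting set of size 3.
The blocks S1, S7, S10 are pairwise disjoint, so any hitting set needs a separate element for each — at least 3. Hence 3 is optimal.

3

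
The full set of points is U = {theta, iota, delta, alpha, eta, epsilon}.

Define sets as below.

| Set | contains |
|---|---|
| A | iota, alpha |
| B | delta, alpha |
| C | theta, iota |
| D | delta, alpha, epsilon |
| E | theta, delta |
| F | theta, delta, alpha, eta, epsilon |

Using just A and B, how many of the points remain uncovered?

3

Union of A, B = {iota, delta, alpha}.
Not covered: theta, eta, epsilon — 3 points.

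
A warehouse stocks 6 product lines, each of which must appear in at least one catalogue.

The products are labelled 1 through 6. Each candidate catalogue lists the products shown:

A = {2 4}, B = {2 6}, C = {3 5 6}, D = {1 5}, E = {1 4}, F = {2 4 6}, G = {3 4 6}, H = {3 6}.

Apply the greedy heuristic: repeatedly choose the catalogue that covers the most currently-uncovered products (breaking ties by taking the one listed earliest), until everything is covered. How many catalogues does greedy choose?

3

Greedy: pick C (covers 3 new) → pick A (covers 2 new) → pick D (covers 1 new). Total picks: 3.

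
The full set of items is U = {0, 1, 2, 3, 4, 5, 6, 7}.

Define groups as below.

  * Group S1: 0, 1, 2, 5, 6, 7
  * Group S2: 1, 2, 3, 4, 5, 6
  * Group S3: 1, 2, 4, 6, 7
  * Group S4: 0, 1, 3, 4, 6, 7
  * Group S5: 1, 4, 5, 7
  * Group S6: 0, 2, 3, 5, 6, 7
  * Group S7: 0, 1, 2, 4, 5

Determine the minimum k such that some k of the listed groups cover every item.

S3 and S6 together: S3 ∪ S6 = {0, 1, 2, 3, 4, 5, 6, 7} — every item is covered.
No single group has all 8 items (the largest, S1, has 6), so 2 is optimal.

2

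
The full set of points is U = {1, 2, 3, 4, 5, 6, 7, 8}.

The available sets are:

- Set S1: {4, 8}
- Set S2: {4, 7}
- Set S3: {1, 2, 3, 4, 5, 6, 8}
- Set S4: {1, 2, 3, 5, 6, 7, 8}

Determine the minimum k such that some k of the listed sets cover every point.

S1 and S4 cover everything between them: the union {1, 2, 3, 4, 5, 6, 7, 8} is all of U.
No single set has all 8 points (the largest, S3, has 7), so 2 is optimal.

2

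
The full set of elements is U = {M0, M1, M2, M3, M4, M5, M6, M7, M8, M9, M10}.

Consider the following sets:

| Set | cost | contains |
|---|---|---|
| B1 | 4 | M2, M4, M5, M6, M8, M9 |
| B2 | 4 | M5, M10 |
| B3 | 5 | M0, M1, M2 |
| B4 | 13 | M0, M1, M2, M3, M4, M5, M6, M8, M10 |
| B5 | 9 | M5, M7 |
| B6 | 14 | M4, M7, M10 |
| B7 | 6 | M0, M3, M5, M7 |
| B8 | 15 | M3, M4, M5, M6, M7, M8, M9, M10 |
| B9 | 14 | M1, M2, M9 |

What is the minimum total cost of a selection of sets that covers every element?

B1, B2, B3, B7 together cover every element (B1 ∪ B2 ∪ B3 ∪ B7 = {M0, M1, M2, M3, M4, M5, M6, M7, M8, M9, M10}); total cost 4 + 4 + 5 + 6 = 19.
No covering selection has total cost below 19.

19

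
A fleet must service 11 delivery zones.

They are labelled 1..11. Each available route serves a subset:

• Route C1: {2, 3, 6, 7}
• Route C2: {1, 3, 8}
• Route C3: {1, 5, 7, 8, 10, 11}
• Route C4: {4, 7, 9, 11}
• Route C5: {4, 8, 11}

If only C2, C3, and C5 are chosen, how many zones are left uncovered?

Union of C2, C3, C5 = {1, 3, 4, 5, 7, 8, 10, 11}.
Not covered: 2, 6, 9 — 3 zones.

3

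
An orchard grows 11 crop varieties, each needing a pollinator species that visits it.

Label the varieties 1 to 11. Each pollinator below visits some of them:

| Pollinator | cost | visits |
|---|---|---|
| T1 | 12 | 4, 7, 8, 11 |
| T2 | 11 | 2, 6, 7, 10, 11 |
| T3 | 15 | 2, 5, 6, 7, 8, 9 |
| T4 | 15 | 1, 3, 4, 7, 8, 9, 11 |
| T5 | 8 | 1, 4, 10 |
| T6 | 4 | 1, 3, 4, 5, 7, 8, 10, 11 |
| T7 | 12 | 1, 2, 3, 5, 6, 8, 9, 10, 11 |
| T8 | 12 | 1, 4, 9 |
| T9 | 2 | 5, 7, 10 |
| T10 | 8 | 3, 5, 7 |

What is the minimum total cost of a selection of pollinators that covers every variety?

T6, T7 together cover every variety (T6 ∪ T7 = {1, 2, 3, 4, 5, 6, 7, 8, 9, 10, 11}); total cost 4 + 12 = 16.
No covering selection has total cost below 16.

16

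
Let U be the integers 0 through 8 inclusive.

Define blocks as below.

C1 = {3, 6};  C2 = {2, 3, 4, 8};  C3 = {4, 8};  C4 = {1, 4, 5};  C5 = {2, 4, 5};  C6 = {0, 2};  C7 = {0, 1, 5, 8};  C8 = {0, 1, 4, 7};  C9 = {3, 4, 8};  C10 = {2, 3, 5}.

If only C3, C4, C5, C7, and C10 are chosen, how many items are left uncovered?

2

Union of C3, C4, C5, C7, C10 = {0, 1, 2, 3, 4, 5, 8}.
Not covered: 6, 7 — 2 items.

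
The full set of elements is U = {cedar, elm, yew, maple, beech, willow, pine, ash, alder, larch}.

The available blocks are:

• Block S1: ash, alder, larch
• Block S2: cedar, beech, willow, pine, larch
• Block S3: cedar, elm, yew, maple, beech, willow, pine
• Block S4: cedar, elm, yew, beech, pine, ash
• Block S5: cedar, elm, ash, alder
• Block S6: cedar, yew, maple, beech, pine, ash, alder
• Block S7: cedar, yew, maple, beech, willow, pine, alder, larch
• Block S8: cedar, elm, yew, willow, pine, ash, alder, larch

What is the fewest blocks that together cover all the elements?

S6 and S8 cover everything between them: the union {cedar, elm, yew, maple, beech, willow, pine, ash, alder, larch} is all of U.
No single block has all 10 elements (the largest, S7, has 8), so 2 is optimal.

2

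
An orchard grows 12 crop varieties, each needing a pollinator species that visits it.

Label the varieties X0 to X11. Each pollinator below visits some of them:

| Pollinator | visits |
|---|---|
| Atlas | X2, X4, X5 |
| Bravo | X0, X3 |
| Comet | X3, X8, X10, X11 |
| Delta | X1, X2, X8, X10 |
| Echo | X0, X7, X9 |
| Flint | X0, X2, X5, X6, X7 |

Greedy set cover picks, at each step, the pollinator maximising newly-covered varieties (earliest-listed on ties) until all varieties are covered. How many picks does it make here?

Greedy: pick Flint (covers 5 new) → pick Comet (covers 4 new) → pick Atlas (covers 1 new) → pick Delta (covers 1 new) → pick Echo (covers 1 new). Total picks: 5.

5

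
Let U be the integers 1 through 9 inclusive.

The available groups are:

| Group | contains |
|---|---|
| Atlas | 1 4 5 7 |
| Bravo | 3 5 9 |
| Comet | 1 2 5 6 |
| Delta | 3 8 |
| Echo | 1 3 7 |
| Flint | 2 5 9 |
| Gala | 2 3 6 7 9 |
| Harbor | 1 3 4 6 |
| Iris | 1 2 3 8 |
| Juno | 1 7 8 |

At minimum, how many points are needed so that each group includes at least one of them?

Take H = {1, 2, 3}. Each listed group contains at least one of these, so H is a hitting set of size 3.
No choice of 2 points meets every group, so 3 is the minimum.

3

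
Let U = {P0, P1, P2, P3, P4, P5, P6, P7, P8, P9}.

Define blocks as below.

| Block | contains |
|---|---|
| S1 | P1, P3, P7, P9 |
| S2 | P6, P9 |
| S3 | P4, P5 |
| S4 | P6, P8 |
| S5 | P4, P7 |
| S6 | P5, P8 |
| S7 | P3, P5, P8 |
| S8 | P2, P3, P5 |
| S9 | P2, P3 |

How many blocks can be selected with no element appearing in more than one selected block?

4

S2, S5, S6, S9 are pairwise disjoint (S2={P6,P9}; S5={P4,P7}; S6={P5,P8}; S9={P2,P3}).
Every remaining block overlaps one of these, and no 5 of the listed blocks are pairwise disjoint, so 4 is the maximum.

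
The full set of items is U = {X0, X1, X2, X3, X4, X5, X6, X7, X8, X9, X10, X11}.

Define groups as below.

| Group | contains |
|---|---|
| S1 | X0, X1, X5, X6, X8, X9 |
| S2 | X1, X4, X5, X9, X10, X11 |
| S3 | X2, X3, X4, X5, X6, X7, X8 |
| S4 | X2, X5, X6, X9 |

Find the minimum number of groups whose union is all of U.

3

S1 and S2 and S3 together: S1 ∪ S2 ∪ S3 = {X0, X1, X2, X3, X4, X5, X6, X7, X8, X9, X10, X11} — every item is covered.
Only S1 contains X0, so S1 is forced; the remaining 6 items need at least 2 more groups (each remaining group adds at most 4) — so at least 3 groups are needed, and 3 is optimal.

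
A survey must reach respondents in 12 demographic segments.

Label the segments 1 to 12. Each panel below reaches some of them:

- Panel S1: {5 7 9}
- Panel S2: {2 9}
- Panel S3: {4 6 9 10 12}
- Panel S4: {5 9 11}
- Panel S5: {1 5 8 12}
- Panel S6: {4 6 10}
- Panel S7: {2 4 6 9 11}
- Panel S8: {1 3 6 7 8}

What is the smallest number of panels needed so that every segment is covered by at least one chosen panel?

S3 and S5 and S7 and S8 together: S3 ∪ S5 ∪ S7 ∪ S8 = {1, 2, 3, 4, 5, 6, 7, 8, 9, 10, 11, 12} — every segment is covered.
No 3 of the 8 panels cover everything (all 56 combinations miss at least one segment), so 4 is optimal.

4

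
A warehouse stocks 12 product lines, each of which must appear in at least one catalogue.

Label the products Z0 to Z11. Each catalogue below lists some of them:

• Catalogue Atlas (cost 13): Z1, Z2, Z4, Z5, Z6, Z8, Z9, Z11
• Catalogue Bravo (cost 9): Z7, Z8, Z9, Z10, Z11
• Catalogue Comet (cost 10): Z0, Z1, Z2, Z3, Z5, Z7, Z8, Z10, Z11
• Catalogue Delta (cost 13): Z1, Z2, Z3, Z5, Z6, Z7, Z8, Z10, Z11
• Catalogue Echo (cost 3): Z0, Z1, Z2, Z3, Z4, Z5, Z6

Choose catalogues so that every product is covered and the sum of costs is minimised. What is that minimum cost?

Bravo, Echo together cover every product (Bravo ∪ Echo = {Z0, Z1, Z2, Z3, Z4, Z5, Z6, Z7, Z8, Z9, Z10, Z11}); total cost 9 + 3 = 12.
No covering selection has total cost below 12.

12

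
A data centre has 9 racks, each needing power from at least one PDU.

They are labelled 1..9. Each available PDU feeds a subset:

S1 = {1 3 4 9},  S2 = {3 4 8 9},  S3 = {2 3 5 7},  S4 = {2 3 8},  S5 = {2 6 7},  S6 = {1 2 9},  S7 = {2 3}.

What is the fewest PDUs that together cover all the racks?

4

Take {S2, S3, S5, S6}. Their union is {1, 2, 3, 4, 5, 6, 7, 8, 9}, which is all 9 racks.
No 3 of the 7 PDUs cover everything (all 35 combinations miss at least one rack), so 4 is optimal.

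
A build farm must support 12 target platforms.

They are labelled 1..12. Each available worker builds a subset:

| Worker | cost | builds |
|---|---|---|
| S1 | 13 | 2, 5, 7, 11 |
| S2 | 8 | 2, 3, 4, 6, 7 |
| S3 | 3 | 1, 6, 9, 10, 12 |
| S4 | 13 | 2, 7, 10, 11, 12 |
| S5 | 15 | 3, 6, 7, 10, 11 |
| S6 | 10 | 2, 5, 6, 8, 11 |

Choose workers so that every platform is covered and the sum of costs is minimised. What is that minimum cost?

21

S2, S3, S6 together cover every platform (S2 ∪ S3 ∪ S6 = {1, 2, 3, 4, 5, 6, 7, 8, 9, 10, 11, 12}); total cost 8 + 3 + 10 = 21.
No covering selection has total cost below 21.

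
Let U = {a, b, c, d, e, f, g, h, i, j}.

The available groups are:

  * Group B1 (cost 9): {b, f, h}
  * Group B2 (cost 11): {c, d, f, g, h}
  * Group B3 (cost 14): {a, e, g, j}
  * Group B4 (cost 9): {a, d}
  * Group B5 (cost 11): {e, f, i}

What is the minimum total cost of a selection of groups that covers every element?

45

B1, B2, B3, B5 together cover every element (B1 ∪ B2 ∪ B3 ∪ B5 = {a, b, c, d, e, f, g, h, i, j}); total cost 9 + 11 + 14 + 11 = 45.
No covering selection has total cost below 45.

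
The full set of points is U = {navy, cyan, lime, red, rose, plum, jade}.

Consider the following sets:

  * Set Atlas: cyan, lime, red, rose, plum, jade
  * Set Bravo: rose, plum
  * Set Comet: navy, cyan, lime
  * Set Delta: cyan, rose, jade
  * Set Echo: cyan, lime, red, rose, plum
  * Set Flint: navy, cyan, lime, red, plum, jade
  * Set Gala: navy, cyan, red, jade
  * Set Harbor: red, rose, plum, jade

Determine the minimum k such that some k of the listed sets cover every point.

Bravo and Flint cover everything between them: the union {navy, cyan, lime, red, rose, plum, jade} is all of U.
No single set has all 7 points (the largest, Atlas, has 6), so 2 is optimal.

2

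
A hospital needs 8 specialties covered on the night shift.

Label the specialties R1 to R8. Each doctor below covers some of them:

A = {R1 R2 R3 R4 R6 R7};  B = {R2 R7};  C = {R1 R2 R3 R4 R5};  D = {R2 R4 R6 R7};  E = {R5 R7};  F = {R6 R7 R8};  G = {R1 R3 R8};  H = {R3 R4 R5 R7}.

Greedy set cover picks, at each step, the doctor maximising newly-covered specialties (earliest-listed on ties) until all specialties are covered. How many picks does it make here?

3

Greedy: pick A (covers 6 new) → pick C (covers 1 new) → pick F (covers 1 new). Total picks: 3.
(The true minimum cover uses only 2 doctors, so greedy is not optimal here.)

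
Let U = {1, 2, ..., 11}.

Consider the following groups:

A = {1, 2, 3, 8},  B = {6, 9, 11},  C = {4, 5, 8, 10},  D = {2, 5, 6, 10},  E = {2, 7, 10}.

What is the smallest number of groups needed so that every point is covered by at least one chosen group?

A, B, C, and E cover everything between them: the union {1, 2, 3, 4, 5, 6, 7, 8, 9, 10, 11} is all of U.
Only A contains 1, so A is forced; the remaining 7 points need at least 3 more groups (each remaining group adds at most 3) — so at least 4 groups are needed, and 4 is optimal.

4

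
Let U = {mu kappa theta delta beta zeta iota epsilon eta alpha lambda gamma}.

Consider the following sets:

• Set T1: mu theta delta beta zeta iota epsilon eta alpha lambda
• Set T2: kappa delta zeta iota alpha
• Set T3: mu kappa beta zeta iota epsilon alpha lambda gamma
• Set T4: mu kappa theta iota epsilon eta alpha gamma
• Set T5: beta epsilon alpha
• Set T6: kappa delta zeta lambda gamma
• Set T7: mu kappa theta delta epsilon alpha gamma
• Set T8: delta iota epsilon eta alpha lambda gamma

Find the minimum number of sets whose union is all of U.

T1 and T4 cover everything between them: the union {mu, kappa, theta, delta, beta, zeta, iota, epsilon, eta, alpha, lambda, gamma} is all of U.
No single set has all 12 points (the largest, T1, has 10), so 2 is optimal.

2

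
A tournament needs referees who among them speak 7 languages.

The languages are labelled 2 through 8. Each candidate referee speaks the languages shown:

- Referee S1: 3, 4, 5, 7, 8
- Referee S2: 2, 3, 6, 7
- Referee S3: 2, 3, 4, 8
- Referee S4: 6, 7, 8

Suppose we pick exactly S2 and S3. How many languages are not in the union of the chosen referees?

1

Union of S2, S3 = {2, 3, 4, 6, 7, 8}.
Not covered: 5 — 1 language.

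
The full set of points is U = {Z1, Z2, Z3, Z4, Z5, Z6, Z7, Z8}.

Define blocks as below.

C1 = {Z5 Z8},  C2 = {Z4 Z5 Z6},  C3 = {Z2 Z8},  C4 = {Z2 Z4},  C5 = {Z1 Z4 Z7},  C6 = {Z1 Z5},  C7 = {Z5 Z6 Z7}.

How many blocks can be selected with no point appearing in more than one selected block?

C3, C5 are pairwise disjoint (C3={Z2,Z8}; C5={Z1,Z4,Z7}).
Every remaining block overlaps one of these, and no 3 of the listed blocks are pairwise disjoint, so 2 is the maximum.

2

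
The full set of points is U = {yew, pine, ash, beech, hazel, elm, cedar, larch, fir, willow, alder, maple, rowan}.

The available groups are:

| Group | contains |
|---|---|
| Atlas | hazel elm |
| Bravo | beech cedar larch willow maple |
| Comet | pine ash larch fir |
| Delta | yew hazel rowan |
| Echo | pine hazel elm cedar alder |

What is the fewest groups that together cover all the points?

Take {Bravo, Comet, Delta, Echo}. Their union is {yew, pine, ash, beech, hazel, elm, cedar, larch, fir, willow, alder, maple, rowan}, which is all 13 points.
Only Comet contains ash, so Comet is forced; the remaining 9 points need at least 3 more groups (each remaining group adds at most 4) — so at least 4 groups are needed, and 4 is optimal.

4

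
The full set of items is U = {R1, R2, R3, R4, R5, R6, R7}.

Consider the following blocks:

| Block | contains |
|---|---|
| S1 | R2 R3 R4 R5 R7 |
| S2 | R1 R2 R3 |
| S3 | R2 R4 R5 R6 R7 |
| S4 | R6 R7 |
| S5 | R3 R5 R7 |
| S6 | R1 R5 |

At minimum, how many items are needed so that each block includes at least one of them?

2

Take H = {R1, R7}. Each listed block contains at least one of these, so H is a hitting set of size 2.
The blocks S4, S6 are pairwise disjoint, so any hitting set needs a separate item for each — at least 2. Hence 2 is optimal.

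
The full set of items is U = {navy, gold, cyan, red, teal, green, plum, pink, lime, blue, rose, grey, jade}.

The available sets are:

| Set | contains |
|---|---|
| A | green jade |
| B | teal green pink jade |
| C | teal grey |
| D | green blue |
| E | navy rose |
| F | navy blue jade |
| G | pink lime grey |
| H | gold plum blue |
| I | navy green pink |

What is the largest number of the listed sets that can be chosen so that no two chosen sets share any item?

4

A, E, G, H are pairwise disjoint (A={green,jade}; E={navy,rose}; G={pink,lime,grey}; H={gold,plum,blue}).
Every remaining set overlaps one of these, and no 5 of the listed sets are pairwise disjoint, so 4 is the maximum.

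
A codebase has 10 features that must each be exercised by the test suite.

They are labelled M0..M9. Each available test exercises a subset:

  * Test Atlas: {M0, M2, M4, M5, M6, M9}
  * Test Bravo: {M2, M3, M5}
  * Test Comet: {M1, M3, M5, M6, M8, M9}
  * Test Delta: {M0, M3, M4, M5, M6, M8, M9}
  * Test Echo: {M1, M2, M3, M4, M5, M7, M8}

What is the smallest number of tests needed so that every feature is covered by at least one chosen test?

2

Take {Atlas, Echo}. Their union is {M0, M1, M2, M3, M4, M5, M6, M7, M8, M9}, which is all 10 features.
No single test has all 10 features (the largest, Delta, has 7), so 2 is optimal.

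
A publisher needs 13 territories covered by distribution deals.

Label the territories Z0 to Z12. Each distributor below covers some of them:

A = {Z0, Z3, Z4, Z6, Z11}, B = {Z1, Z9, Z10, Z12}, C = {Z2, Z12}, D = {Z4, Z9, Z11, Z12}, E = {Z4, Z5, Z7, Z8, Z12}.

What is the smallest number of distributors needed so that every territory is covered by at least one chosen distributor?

Take {A, B, C, E}. Their union is {Z0, Z1, Z2, Z3, Z4, Z5, Z6, Z7, Z8, Z9, Z10, Z11, Z12}, which is all 13 territories.
Only C contains Z2, so C is forced; the remaining 11 territories need at least 3 more distributors (each remaining distributor adds at most 5) — so at least 4 distributors are needed, and 4 is optimal.

4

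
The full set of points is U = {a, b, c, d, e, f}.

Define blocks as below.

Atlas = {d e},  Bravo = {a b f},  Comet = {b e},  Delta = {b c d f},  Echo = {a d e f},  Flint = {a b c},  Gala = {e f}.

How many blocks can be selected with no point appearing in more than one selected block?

Atlas, Bravo are pairwise disjoint (Atlas={d,e}; Bravo={a,b,f}).
Every remaining block overlaps one of these, and no 3 of the listed blocks are pairwise disjoint, so 2 is the maximum.

2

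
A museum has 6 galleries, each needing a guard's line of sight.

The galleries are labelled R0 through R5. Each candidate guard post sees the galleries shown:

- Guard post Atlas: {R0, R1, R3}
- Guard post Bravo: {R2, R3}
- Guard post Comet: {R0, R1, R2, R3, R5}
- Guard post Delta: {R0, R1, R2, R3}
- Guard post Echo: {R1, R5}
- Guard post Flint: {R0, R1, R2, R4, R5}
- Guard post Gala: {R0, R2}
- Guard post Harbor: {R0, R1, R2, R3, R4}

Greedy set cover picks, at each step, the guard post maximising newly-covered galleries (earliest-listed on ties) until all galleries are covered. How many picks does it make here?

2

Greedy: pick Comet (covers 5 new) → pick Flint (covers 1 new). Total picks: 2.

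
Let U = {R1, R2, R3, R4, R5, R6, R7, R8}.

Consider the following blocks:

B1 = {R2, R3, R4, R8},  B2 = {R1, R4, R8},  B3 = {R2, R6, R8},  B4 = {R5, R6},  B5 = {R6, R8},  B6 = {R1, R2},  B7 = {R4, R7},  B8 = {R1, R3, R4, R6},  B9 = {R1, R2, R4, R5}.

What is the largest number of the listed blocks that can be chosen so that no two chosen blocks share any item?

3

B4, B6, B7 are pairwise disjoint (B4={R5,R6}; B6={R1,R2}; B7={R4,R7}).
Every remaining block overlaps one of these, and no 4 of the listed blocks are pairwise disjoint, so 3 is the maximum.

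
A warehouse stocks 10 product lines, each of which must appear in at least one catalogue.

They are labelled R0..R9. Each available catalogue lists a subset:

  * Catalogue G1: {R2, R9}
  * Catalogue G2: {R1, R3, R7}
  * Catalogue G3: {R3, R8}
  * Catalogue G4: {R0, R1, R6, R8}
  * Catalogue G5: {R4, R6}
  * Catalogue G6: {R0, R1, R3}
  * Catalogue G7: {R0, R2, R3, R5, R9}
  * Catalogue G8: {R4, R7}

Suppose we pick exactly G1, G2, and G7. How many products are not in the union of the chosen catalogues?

3

Union of G1, G2, G7 = {R0, R1, R2, R3, R5, R7, R9}.
Not covered: R4, R6, R8 — 3 products.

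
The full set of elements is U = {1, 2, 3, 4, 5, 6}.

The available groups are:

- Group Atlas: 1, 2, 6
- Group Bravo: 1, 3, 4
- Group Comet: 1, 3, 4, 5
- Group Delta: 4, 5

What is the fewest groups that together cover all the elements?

2

Take {Atlas, Comet}. Their union is {1, 2, 3, 4, 5, 6}, which is all 6 elements.
No single group has all 6 elements (the largest, Comet, has 4), so 2 is optimal.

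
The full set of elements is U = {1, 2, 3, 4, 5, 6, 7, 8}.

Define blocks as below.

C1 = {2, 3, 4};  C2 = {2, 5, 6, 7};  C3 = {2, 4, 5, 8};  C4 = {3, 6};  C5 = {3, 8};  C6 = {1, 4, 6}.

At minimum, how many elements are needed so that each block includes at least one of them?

3

H = {3, 5, 6} meets every block (each contains at least one member of H), and |H| = 3.
No choice of 2 elements meets every block, so 3 is the minimum.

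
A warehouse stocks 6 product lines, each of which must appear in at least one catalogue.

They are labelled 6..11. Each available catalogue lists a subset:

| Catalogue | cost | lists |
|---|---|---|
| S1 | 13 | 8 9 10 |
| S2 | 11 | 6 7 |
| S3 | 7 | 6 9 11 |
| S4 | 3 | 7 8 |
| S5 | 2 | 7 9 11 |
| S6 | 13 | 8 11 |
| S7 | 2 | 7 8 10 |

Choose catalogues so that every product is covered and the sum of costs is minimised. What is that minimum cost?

S3, S7 together cover every product (S3 ∪ S7 = {6, 7, 8, 9, 10, 11}); total cost 7 + 2 = 9.
The greedy pick S5, S7, S3 costs 11; no covering selection beats 9.

9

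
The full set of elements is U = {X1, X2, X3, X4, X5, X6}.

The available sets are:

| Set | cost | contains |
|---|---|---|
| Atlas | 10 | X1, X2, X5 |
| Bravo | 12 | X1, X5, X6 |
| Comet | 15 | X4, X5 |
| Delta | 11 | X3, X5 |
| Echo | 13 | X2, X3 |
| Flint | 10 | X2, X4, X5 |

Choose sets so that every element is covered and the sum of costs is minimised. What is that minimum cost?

Bravo, Delta, Flint together cover every element (Bravo ∪ Delta ∪ Flint = {X1, X2, X3, X4, X5, X6}); total cost 12 + 11 + 10 = 33.
The greedy pick Atlas, Flint, Delta, Bravo costs 43; no covering selection beats 33.

33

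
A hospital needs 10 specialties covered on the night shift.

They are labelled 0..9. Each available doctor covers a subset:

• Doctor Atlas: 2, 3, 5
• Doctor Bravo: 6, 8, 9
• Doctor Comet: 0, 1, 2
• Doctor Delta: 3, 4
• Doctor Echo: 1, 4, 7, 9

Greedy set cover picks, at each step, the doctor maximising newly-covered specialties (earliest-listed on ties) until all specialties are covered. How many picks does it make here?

4

Greedy: pick Echo (covers 4 new) → pick Atlas (covers 3 new) → pick Bravo (covers 2 new) → pick Comet (covers 1 new). Total picks: 4.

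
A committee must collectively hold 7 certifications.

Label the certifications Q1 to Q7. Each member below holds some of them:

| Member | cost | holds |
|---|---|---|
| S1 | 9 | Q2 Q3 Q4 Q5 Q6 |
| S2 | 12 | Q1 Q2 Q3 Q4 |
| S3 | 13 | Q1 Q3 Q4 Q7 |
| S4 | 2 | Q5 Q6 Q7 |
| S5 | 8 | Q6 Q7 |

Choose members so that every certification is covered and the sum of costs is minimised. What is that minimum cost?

S2, S4 together cover every certification (S2 ∪ S4 = {Q1, Q2, Q3, Q4, Q5, Q6, Q7}); total cost 12 + 2 = 14.
The greedy pick S4, S1, S2 costs 23; no covering selection beats 14.

14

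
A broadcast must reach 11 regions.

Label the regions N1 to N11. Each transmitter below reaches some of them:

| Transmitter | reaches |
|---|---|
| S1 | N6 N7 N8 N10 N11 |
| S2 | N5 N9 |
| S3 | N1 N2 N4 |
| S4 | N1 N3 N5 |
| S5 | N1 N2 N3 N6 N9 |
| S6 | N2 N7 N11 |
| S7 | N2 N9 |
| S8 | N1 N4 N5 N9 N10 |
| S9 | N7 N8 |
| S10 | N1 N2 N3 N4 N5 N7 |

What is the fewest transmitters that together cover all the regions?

3

S1 and S5 and S8 together: S1 ∪ S5 ∪ S8 = {N1, N2, N3, N4, N5, N6, N7, N8, N9, N10, N11} — every region is covered.
No 2 of the 10 transmitters cover everything (all 45 combinations miss at least one region), so 3 is optimal.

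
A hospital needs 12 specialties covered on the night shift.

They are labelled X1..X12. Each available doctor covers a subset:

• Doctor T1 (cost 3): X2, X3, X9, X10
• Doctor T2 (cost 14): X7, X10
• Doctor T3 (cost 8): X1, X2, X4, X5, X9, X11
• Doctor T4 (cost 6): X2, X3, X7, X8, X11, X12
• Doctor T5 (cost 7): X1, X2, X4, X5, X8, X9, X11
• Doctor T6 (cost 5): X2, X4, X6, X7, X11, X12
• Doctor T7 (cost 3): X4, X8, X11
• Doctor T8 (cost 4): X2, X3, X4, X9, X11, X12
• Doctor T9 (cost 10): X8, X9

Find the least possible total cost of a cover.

T1, T5, T6 together cover every specialty (T1 ∪ T5 ∪ T6 = {X1, X2, X3, X4, X5, X6, X7, X8, X9, X10, X11, X12}); total cost 3 + 7 + 5 = 15.
The greedy pick T8, T5, T6, T1 costs 19; no covering selection beats 15.

15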